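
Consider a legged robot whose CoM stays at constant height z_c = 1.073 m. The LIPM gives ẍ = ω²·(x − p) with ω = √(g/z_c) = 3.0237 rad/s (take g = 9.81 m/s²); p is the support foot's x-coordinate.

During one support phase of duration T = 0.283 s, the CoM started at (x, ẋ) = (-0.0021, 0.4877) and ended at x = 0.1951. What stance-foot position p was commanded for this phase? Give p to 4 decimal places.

ωT = 3.0237·0.283 = 0.855707; cosh(ωT) = 1.389010, sinh(ωT) = 0.964028
x(T) = p + (x₀−p)·cosh(ωT) + (ẋ₀/ω)·sinh(ωT) ⇒ p·(1 − cosh) = x(T) − x₀·cosh − (ẋ₀/ω)·sinh
numerator   = 0.1951 − (-0.0021)·1.389010 − (0.4877/3.0237)·0.964028 = 0.042527
denominator = 1 − 1.389010 = -0.389010
p = 0.042527 / -0.389010 = -0.1093

p = -0.1093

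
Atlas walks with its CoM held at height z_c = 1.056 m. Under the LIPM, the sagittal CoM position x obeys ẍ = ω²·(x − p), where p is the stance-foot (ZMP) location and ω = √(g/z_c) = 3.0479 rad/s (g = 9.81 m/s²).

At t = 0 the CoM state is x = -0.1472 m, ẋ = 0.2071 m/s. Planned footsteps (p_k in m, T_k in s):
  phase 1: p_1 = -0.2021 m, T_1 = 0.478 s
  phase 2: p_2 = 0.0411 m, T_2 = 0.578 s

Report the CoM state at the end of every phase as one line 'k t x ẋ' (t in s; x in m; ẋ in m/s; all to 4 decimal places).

1 0.4780 0.0601 0.8083
2 1.0560 0.8471 2.5856

phase 1: p=-0.2021, T=0.478, ωT=1.456896, cosh=2.262787, sinh=2.029829; start (x,ẋ)=(-0.147200, 0.207100) → end (x,ẋ)=(0.060051, 0.808274)
phase 2: p=0.0411, T=0.578, ωT=1.761686, cosh=2.997001, sinh=2.825246; start (x,ẋ)=(0.060051, 0.808274) → end (x,ẋ)=(0.847123, 2.585582)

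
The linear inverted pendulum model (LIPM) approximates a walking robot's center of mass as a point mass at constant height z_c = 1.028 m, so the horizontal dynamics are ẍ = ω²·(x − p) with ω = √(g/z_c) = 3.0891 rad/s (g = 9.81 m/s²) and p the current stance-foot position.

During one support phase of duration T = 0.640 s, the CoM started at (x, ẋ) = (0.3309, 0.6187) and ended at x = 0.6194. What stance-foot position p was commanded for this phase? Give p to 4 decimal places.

p = 0.4879

ωT = 3.0891·0.640 = 1.977024; cosh(ωT) = 3.679851, sinh(ωT) = 3.541370
x(T) = p + (x₀−p)·cosh(ωT) + (ẋ₀/ω)·sinh(ωT) ⇒ p·(1 − cosh) = x(T) − x₀·cosh − (ẋ₀/ω)·sinh
numerator   = 0.6194 − (0.3309)·3.679851 − (0.6187/3.0891)·3.541370 = -1.307545
denominator = 1 − 3.679851 = -2.679851
p = -1.307545 / -2.679851 = 0.4879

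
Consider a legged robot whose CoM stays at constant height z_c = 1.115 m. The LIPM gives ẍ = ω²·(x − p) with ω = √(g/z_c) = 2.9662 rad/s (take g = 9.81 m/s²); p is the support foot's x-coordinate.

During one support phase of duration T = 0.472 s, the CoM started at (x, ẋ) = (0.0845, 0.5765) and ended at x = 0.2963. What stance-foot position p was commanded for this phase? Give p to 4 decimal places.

ωT = 2.9662·0.472 = 1.400046; cosh(ωT) = 2.150987, sinh(ωT) = 1.904401
x(T) = p + (x₀−p)·cosh(ωT) + (ẋ₀/ω)·sinh(ωT) ⇒ p·(1 − cosh) = x(T) − x₀·cosh − (ẋ₀/ω)·sinh
numerator   = 0.2963 − (0.0845)·2.150987 − (0.5765/2.9662)·1.904401 = -0.255591
denominator = 1 − 2.150987 = -1.150987
p = -0.255591 / -1.150987 = 0.2221

p = 0.2221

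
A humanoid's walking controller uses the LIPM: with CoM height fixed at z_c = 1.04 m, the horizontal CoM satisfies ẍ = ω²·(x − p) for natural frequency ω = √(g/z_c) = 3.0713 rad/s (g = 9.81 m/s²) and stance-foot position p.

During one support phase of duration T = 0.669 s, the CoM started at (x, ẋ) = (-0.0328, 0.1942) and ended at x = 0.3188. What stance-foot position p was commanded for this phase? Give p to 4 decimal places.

p = -0.0695

ωT = 3.0713·0.669 = 2.054700; cosh(ωT) = 3.966313, sinh(ωT) = 3.838181
x(T) = p + (x₀−p)·cosh(ωT) + (ẋ₀/ω)·sinh(ωT) ⇒ p·(1 − cosh) = x(T) − x₀·cosh − (ẋ₀/ω)·sinh
numerator   = 0.3188 − (-0.0328)·3.966313 − (0.1942/3.0713)·3.838181 = 0.206205
denominator = 1 − 3.966313 = -2.966313
p = 0.206205 / -2.966313 = -0.0695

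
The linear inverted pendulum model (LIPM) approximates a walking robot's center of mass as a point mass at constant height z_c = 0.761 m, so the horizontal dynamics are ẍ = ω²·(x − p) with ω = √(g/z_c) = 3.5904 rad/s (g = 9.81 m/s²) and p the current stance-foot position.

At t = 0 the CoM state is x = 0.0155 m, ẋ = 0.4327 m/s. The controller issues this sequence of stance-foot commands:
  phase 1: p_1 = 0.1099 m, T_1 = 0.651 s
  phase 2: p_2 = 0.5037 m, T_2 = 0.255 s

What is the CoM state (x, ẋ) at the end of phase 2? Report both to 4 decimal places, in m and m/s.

x = 0.2666, ẋ = -0.2555

phase 1: p=0.1099, T=0.651, ωT=2.337350, cosh=5.225175, sinh=5.128592; start (x,ẋ)=(0.015500, 0.432700) → end (x,ẋ)=(0.234720, 0.522680)
phase 2: p=0.5037, T=0.255, ωT=0.915552, cosh=1.449225, sinh=1.048929; start (x,ẋ)=(0.234720, 0.522680) → end (x,ẋ)=(0.266588, -0.255518)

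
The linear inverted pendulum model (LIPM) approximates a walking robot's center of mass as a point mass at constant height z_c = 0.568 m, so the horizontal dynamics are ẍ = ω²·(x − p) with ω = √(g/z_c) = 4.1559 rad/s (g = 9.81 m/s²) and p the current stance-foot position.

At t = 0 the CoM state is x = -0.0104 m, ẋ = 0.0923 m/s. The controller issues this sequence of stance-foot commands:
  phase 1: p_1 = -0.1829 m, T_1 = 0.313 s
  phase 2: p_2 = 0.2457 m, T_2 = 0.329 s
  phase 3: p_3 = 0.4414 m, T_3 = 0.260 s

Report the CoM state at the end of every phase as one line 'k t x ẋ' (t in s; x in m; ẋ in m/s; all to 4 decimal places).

1 0.3130 0.1951 1.4007
2 0.6420 0.7584 2.5411
3 0.9020 1.7591 5.8915

phase 1: p=-0.1829, T=0.313, ωT=1.300797, cosh=1.972268, sinh=1.699953; start (x,ẋ)=(-0.010400, 0.092300) → end (x,ẋ)=(0.195071, 1.400724)
phase 2: p=0.2457, T=0.329, ωT=1.367291, cosh=2.089750, sinh=1.834954; start (x,ẋ)=(0.195071, 1.400724) → end (x,ẋ)=(0.758360, 2.541075)
phase 3: p=0.4414, T=0.260, ωT=1.080534, cosh=1.642833, sinh=1.303419; start (x,ẋ)=(0.758360, 2.541075) → end (x,ẋ)=(1.759072, 5.891497)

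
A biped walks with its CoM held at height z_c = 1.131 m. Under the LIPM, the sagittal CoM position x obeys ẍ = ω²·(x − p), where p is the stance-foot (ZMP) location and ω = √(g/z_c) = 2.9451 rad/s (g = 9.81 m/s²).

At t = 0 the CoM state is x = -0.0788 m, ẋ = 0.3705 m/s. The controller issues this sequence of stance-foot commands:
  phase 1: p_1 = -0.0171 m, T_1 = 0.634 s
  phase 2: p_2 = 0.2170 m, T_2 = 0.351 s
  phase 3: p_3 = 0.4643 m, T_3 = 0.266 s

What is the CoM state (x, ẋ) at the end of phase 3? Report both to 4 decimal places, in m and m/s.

x = 0.6716, ẋ = 1.0693

phase 1: p=-0.0171, T=0.634, ωT=1.867193, cosh=3.312334, sinh=3.157778; start (x,ẋ)=(-0.078800, 0.370500) → end (x,ẋ)=(0.175784, 0.653412)
phase 2: p=0.2170, T=0.351, ωT=1.033730, cosh=1.583606, sinh=1.227928; start (x,ẋ)=(0.175784, 0.653412) → end (x,ẋ)=(0.424164, 0.885695)
phase 3: p=0.4643, T=0.266, ωT=0.783397, cosh=1.322873, sinh=0.866021; start (x,ẋ)=(0.424164, 0.885695) → end (x,ẋ)=(0.671648, 1.069293)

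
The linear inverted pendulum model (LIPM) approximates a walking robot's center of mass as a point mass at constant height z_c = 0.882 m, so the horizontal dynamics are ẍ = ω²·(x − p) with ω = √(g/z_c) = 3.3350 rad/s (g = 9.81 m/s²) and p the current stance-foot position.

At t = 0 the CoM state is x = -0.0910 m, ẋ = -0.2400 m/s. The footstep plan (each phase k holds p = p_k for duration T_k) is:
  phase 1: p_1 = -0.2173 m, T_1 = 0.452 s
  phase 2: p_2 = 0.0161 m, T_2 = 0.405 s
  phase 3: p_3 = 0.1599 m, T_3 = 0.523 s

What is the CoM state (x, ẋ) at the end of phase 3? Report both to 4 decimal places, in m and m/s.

phase 1: p=-0.2173, T=0.452, ωT=1.507420, cosh=2.368274, sinh=2.146793; start (x,ẋ)=(-0.091000, -0.240000) → end (x,ẋ)=(-0.072679, 0.335866)
phase 2: p=0.0161, T=0.405, ωT=1.350675, cosh=2.059548, sinh=1.800482; start (x,ẋ)=(-0.072679, 0.335866) → end (x,ẋ)=(0.014581, 0.158650)
phase 3: p=0.1599, T=0.523, ωT=1.744205, cosh=2.948068, sinh=2.773284; start (x,ẋ)=(0.014581, 0.158650) → end (x,ẋ)=(-0.136581, -0.876328)

x = -0.1366, ẋ = -0.8763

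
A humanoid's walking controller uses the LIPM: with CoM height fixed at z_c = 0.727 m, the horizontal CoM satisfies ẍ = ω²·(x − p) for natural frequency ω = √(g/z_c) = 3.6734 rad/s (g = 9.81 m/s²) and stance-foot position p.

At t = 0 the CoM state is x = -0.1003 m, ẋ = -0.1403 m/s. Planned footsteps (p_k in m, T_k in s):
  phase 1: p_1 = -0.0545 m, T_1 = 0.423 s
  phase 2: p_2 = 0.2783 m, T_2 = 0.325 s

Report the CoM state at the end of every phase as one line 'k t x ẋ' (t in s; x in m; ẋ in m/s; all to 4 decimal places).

phase 1: p=-0.0545, T=0.423, ωT=1.553848, cosh=2.470534, sinh=2.259102; start (x,ẋ)=(-0.100300, -0.140300) → end (x,ẋ)=(-0.253933, -0.726691)
phase 2: p=0.2783, T=0.325, ωT=1.193855, cosh=1.801414, sinh=1.498363; start (x,ẋ)=(-0.253933, -0.726691) → end (x,ẋ)=(-0.976887, -4.238531)

1 0.4230 -0.2539 -0.7267
2 0.7480 -0.9769 -4.2385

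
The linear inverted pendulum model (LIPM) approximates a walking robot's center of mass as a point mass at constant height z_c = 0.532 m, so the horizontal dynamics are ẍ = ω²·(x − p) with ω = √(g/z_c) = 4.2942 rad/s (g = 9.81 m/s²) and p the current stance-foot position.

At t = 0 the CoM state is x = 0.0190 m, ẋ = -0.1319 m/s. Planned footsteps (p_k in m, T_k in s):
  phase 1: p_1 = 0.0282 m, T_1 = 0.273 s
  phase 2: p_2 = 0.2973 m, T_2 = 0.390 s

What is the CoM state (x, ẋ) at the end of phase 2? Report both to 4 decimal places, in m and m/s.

x = -0.7894, ẋ = -4.4556

phase 1: p=0.0282, T=0.273, ωT=1.172317, cosh=1.769557, sinh=1.459908; start (x,ẋ)=(0.019000, -0.131900) → end (x,ẋ)=(-0.032922, -0.291081)
phase 2: p=0.2973, T=0.390, ωT=1.674738, cosh=2.762377, sinh=2.575020; start (x,ẋ)=(-0.032922, -0.291081) → end (x,ẋ)=(-0.789445, -4.455556)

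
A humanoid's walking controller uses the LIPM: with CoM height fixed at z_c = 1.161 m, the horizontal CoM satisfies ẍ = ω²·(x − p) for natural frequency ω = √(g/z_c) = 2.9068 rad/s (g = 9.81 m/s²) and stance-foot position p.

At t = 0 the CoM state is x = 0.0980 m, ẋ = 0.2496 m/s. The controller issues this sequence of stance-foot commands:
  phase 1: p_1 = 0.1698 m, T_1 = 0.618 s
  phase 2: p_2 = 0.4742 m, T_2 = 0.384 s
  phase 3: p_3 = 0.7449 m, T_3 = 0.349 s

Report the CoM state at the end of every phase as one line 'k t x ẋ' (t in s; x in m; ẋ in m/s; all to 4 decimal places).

phase 1: p=0.1698, T=0.618, ωT=1.796402, cosh=3.096908, sinh=2.931014; start (x,ẋ)=(0.098000, 0.249600) → end (x,ẋ)=(0.199121, 0.161262)
phase 2: p=0.4742, T=0.384, ωT=1.116211, cosh=1.690391, sinh=1.362873; start (x,ẋ)=(0.199121, 0.161262) → end (x,ẋ)=(0.084818, -0.817157)
phase 3: p=0.7449, T=0.349, ωT=1.014473, cosh=1.560252, sinh=1.197658; start (x,ẋ)=(0.084818, -0.817157) → end (x,ẋ)=(-0.621679, -3.572950)

1 0.6180 0.1991 0.1613
2 1.0020 0.0848 -0.8172
3 1.3510 -0.6217 -3.5729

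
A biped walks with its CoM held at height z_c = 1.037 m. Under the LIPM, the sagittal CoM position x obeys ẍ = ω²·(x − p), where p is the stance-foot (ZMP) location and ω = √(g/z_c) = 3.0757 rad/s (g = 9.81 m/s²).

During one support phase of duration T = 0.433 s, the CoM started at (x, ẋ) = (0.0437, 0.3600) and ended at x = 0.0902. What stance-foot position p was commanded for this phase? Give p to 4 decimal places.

p = 0.1994

ωT = 3.0757·0.433 = 1.331778; cosh(ωT) = 2.025890, sinh(ωT) = 1.761883
x(T) = p + (x₀−p)·cosh(ωT) + (ẋ₀/ω)·sinh(ωT) ⇒ p·(1 − cosh) = x(T) − x₀·cosh − (ẋ₀/ω)·sinh
numerator   = 0.0902 − (0.0437)·2.025890 − (0.3600/3.0757)·1.761883 = -0.204554
denominator = 1 − 2.025890 = -1.025890
p = -0.204554 / -1.025890 = 0.1994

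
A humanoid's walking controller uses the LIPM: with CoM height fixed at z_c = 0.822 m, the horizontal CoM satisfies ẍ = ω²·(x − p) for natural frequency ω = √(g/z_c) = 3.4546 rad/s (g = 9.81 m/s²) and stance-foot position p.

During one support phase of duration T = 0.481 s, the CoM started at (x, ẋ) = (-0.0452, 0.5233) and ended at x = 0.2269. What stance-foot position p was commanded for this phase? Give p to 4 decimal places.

ωT = 3.4546·0.481 = 1.661663; cosh(ωT) = 2.728943, sinh(ωT) = 2.539120
x(T) = p + (x₀−p)·cosh(ωT) + (ẋ₀/ω)·sinh(ωT) ⇒ p·(1 − cosh) = x(T) − x₀·cosh − (ẋ₀/ω)·sinh
numerator   = 0.2269 − (-0.0452)·2.728943 − (0.5233/3.4546)·2.539120 = -0.034376
denominator = 1 − 2.728943 = -1.728943
p = -0.034376 / -1.728943 = 0.0199

p = 0.0199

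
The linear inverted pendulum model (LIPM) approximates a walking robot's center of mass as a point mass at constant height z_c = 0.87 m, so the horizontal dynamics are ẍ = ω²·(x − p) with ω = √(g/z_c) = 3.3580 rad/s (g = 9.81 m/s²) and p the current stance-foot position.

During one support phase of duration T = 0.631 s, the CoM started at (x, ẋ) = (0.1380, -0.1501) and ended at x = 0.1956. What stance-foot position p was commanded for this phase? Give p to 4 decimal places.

p = 0.0632

ωT = 3.3580·0.631 = 2.118898; cosh(ωT) = 4.221063, sinh(ωT) = 4.100899
x(T) = p + (x₀−p)·cosh(ωT) + (ẋ₀/ω)·sinh(ωT) ⇒ p·(1 − cosh) = x(T) − x₀·cosh − (ẋ₀/ω)·sinh
numerator   = 0.1956 − (0.1380)·4.221063 − (-0.1501/3.3580)·4.100899 = -0.203600
denominator = 1 − 4.221063 = -3.221063
p = -0.203600 / -3.221063 = 0.0632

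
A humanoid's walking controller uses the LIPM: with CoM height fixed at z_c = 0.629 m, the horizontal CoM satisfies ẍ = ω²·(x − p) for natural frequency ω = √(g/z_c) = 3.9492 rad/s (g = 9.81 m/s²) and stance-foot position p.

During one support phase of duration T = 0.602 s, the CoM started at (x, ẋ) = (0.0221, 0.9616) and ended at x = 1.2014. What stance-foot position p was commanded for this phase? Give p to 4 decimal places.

p = 0.0495

ωT = 3.9492·0.602 = 2.377418; cosh(ωT) = 5.434917, sinh(ωT) = 5.342128
x(T) = p + (x₀−p)·cosh(ωT) + (ẋ₀/ω)·sinh(ωT) ⇒ p·(1 − cosh) = x(T) − x₀·cosh − (ẋ₀/ω)·sinh
numerator   = 1.2014 − (0.0221)·5.434917 − (0.9616/3.9492)·5.342128 = -0.219479
denominator = 1 − 5.434917 = -4.434917
p = -0.219479 / -4.434917 = 0.0495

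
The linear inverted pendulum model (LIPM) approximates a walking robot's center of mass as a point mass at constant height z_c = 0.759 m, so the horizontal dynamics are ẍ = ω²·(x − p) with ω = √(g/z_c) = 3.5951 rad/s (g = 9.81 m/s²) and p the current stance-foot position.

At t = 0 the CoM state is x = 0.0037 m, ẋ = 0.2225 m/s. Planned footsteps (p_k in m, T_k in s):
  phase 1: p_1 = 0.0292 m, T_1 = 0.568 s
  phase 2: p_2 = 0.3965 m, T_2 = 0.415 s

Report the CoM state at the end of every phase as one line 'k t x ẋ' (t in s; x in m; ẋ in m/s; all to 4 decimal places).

1 0.5680 0.1637 0.5245
2 0.9830 0.1608 -0.5412

phase 1: p=0.0292, T=0.568, ωT=2.042017, cosh=3.917951, sinh=3.788184; start (x,ẋ)=(0.003700, 0.222500) → end (x,ẋ)=(0.163742, 0.524462)
phase 2: p=0.3965, T=0.415, ωT=1.491966, cosh=2.335380, sinh=2.110450; start (x,ẋ)=(0.163742, 0.524462) → end (x,ẋ)=(0.160800, -0.541180)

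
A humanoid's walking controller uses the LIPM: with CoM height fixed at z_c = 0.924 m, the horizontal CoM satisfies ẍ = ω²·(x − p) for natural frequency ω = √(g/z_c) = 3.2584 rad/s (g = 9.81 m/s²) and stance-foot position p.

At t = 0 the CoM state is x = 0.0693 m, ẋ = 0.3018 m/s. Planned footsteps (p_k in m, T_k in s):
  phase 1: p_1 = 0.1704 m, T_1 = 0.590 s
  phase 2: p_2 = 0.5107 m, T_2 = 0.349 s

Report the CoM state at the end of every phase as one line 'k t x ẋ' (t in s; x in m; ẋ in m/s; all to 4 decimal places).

1 0.5900 0.1272 -0.0483
2 0.9390 -0.1693 -1.8305

phase 1: p=0.1704, T=0.590, ωT=1.922456, cosh=3.491989, sinh=3.345742; start (x,ẋ)=(0.069300, 0.301800) → end (x,ẋ)=(0.127250, -0.048286)
phase 2: p=0.5107, T=0.349, ωT=1.137182, cosh=1.719345, sinh=1.398623; start (x,ẋ)=(0.127250, -0.048286) → end (x,ẋ)=(-0.169310, -1.830509)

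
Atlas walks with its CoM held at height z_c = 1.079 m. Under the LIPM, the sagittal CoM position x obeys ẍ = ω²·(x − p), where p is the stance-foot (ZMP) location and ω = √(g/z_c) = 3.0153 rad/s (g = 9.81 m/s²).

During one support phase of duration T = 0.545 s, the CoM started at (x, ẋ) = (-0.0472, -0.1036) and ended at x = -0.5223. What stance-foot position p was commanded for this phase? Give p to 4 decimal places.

p = 0.1843

ωT = 3.0153·0.545 = 1.643339; cosh(ωT) = 2.682871, sinh(ωT) = 2.489538
x(T) = p + (x₀−p)·cosh(ωT) + (ẋ₀/ω)·sinh(ωT) ⇒ p·(1 − cosh) = x(T) − x₀·cosh − (ẋ₀/ω)·sinh
numerator   = -0.5223 − (-0.0472)·2.682871 − (-0.1036/3.0153)·2.489538 = -0.310133
denominator = 1 − 2.682871 = -1.682871
p = -0.310133 / -1.682871 = 0.1843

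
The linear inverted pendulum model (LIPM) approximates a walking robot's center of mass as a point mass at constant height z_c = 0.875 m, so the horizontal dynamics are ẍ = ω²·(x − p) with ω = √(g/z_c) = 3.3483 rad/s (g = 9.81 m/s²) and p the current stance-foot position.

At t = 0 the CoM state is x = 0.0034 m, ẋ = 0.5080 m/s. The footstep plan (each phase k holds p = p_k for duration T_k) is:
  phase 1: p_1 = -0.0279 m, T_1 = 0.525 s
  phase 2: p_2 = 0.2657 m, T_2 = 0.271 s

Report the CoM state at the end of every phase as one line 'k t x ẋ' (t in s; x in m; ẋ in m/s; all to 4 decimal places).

phase 1: p=-0.0279, T=0.525, ωT=1.757858, cosh=2.986206, sinh=2.813792; start (x,ẋ)=(0.003400, 0.508000) → end (x,ẋ)=(0.492473, 1.811883)
phase 2: p=0.2657, T=0.271, ωT=0.907389, cosh=1.440711, sinh=1.037134; start (x,ẋ)=(0.492473, 1.811883) → end (x,ẋ)=(1.153645, 3.397901)

1 0.5250 0.4925 1.8119
2 0.7960 1.1536 3.3979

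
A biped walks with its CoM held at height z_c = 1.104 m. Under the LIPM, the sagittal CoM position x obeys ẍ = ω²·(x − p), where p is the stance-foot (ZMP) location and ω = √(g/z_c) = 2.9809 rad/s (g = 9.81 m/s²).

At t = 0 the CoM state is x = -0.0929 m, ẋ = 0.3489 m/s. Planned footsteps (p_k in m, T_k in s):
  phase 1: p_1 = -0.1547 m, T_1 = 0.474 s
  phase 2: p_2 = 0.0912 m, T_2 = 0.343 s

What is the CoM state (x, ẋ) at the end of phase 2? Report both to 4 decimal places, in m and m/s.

x = 0.7240, ẋ = 2.1644

phase 1: p=-0.1547, T=0.474, ωT=1.412947, cosh=2.175734, sinh=1.932309; start (x,ẋ)=(-0.092900, 0.348900) → end (x,ẋ)=(0.205928, 1.115083)
phase 2: p=0.0912, T=0.343, ωT=1.022449, cosh=1.569853, sinh=1.210140; start (x,ẋ)=(0.205928, 1.115083) → end (x,ẋ)=(0.723990, 2.164375)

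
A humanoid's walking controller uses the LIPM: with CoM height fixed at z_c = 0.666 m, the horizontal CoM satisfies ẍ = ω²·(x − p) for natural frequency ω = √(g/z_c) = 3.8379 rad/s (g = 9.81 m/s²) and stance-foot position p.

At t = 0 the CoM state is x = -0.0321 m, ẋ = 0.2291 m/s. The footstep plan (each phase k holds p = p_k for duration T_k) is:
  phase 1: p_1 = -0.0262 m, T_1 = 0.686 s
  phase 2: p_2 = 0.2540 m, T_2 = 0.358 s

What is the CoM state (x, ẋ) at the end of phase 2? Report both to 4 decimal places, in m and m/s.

phase 1: p=-0.0262, T=0.686, ωT=2.632799, cosh=6.992270, sinh=6.920393; start (x,ẋ)=(-0.032100, 0.229100) → end (x,ẋ)=(0.345652, 1.445226)
phase 2: p=0.2540, T=0.358, ωT=1.373968, cosh=2.102049, sinh=1.848949; start (x,ẋ)=(0.345652, 1.445226) → end (x,ẋ)=(1.142911, 3.688309)

x = 1.1429, ẋ = 3.6883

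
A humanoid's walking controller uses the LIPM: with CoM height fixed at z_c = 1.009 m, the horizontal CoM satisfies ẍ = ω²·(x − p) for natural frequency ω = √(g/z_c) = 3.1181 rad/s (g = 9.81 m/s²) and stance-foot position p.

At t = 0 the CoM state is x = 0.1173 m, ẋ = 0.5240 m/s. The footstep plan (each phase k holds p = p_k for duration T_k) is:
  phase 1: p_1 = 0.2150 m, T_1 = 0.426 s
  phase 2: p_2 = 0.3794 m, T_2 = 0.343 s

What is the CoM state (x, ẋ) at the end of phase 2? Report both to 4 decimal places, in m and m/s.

phase 1: p=0.2150, T=0.426, ωT=1.328311, cosh=2.019793, sinh=1.754868; start (x,ẋ)=(0.117300, 0.524000) → end (x,ẋ)=(0.312574, 0.523771)
phase 2: p=0.3794, T=0.343, ωT=1.069508, cosh=1.628562, sinh=1.285385; start (x,ẋ)=(0.312574, 0.523771) → end (x,ẋ)=(0.486485, 0.585157)

x = 0.4865, ẋ = 0.5852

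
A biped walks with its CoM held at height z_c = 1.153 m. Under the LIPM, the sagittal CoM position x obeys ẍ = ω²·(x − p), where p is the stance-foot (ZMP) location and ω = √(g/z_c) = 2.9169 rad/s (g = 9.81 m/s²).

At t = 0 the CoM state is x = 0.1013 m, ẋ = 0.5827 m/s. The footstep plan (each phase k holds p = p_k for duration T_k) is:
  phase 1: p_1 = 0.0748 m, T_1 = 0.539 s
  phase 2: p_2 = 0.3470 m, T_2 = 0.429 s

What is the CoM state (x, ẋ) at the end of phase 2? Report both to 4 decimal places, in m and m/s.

phase 1: p=0.0748, T=0.539, ωT=1.572209, cosh=2.512432, sinh=2.304846; start (x,ẋ)=(0.101300, 0.582700) → end (x,ẋ)=(0.601811, 1.642154)
phase 2: p=0.3470, T=0.429, ωT=1.251350, cosh=1.890588, sinh=1.604470; start (x,ẋ)=(0.601811, 1.642154) → end (x,ẋ)=(1.732027, 4.297174)

x = 1.7320, ẋ = 4.2972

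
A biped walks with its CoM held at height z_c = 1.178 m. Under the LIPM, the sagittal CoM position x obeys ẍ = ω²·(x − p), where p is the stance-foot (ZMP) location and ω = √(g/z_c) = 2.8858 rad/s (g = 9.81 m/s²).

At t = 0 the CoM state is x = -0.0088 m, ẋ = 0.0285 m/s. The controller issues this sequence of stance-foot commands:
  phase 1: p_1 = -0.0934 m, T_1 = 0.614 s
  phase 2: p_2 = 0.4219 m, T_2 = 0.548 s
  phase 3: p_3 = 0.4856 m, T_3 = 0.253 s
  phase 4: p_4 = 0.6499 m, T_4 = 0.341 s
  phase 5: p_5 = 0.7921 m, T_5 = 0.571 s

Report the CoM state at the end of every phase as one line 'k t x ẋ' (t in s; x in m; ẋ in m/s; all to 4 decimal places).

1 0.6140 0.1908 0.7835
2 1.1620 0.4684 0.4326
3 1.4150 0.5831 0.5136
4 1.7560 0.7528 0.5610
5 2.3270 1.1725 1.2275

phase 1: p=-0.0934, T=0.614, ωT=1.771881, cosh=3.025960, sinh=2.855948; start (x,ẋ)=(-0.008800, 0.028500) → end (x,ẋ)=(0.190801, 0.783487)
phase 2: p=0.4219, T=0.548, ωT=1.581418, cosh=2.533765, sinh=2.328082; start (x,ẋ)=(0.190801, 0.783487) → end (x,ẋ)=(0.468419, 0.432565)
phase 3: p=0.4856, T=0.253, ωT=0.730107, cosh=1.278580, sinh=0.796723; start (x,ẋ)=(0.468419, 0.432565) → end (x,ẋ)=(0.583056, 0.513566)
phase 4: p=0.6499, T=0.341, ωT=0.984058, cosh=1.524541, sinh=1.150749; start (x,ẋ)=(0.583056, 0.513566) → end (x,ẋ)=(0.752785, 0.560975)
phase 5: p=0.7921, T=0.571, ωT=1.647792, cosh=2.693984, sinh=2.501510; start (x,ẋ)=(0.752785, 0.560975) → end (x,ẋ)=(1.172459, 1.227450)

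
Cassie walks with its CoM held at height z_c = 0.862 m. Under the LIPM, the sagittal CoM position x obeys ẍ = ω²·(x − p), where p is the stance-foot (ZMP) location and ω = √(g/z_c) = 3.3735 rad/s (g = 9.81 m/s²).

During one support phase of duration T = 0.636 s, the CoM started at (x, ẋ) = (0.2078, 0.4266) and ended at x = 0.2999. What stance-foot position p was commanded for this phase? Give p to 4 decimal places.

p = 0.3401

ωT = 3.3735·0.636 = 2.145546; cosh(ωT) = 4.331855, sinh(ωT) = 4.214851
x(T) = p + (x₀−p)·cosh(ωT) + (ẋ₀/ω)·sinh(ωT) ⇒ p·(1 − cosh) = x(T) − x₀·cosh − (ẋ₀/ω)·sinh
numerator   = 0.2999 − (0.2078)·4.331855 − (0.4266/3.3735)·4.214851 = -1.133254
denominator = 1 − 4.331855 = -3.331855
p = -1.133254 / -3.331855 = 0.3401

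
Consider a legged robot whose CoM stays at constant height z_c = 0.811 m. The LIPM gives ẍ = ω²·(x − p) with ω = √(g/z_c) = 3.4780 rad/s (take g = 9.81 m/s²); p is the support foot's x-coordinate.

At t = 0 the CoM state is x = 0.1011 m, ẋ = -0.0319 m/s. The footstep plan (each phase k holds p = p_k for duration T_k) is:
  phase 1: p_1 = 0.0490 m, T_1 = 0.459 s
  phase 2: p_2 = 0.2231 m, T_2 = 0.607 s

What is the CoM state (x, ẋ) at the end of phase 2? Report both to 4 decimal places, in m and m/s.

x = 0.3692, ẋ = 0.5763

phase 1: p=0.0490, T=0.459, ωT=1.596402, cosh=2.568934, sinh=2.366310; start (x,ẋ)=(0.101100, -0.031900) → end (x,ẋ)=(0.161138, 0.346835)
phase 2: p=0.2231, T=0.607, ωT=2.111146, cosh=4.189399, sinh=4.068300; start (x,ẋ)=(0.161138, 0.346835) → end (x,ẋ)=(0.369217, 0.576295)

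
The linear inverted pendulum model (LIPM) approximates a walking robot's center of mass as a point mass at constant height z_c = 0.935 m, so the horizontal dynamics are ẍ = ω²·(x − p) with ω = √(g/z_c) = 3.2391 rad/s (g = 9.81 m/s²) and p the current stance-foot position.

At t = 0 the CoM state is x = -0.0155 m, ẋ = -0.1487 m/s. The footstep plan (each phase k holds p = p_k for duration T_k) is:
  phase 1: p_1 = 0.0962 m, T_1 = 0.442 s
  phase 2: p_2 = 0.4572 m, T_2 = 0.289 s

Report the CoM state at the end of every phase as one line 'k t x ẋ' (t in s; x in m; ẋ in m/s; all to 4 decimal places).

1 0.4420 -0.2415 -1.0430
2 0.7310 -0.9181 -3.9761

phase 1: p=0.0962, T=0.442, ωT=1.431682, cosh=2.212321, sinh=1.973414; start (x,ẋ)=(-0.015500, -0.148700) → end (x,ẋ)=(-0.241511, -1.042968)
phase 2: p=0.4572, T=0.289, ωT=0.936100, cosh=1.471085, sinh=1.078931; start (x,ẋ)=(-0.241511, -1.042968) → end (x,ẋ)=(-0.918073, -3.976128)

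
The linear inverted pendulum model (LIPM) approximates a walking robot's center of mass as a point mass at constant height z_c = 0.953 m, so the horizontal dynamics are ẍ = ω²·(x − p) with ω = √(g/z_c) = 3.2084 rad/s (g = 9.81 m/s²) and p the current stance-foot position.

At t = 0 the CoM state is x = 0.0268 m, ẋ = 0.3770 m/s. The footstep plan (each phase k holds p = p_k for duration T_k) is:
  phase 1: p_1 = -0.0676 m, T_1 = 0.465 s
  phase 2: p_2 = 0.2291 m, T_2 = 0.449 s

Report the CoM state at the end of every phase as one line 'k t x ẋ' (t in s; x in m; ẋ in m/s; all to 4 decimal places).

phase 1: p=-0.0676, T=0.465, ωT=1.491906, cosh=2.335252, sinh=2.110309; start (x,ẋ)=(0.026800, 0.377000) → end (x,ẋ)=(0.400818, 1.519545)
phase 2: p=0.2291, T=0.449, ωT=1.440572, cosh=2.229951, sinh=1.993158; start (x,ẋ)=(0.400818, 1.519545) → end (x,ẋ)=(1.556011, 4.486620)

1 0.4650 0.4008 1.5195
2 0.9140 1.5560 4.4866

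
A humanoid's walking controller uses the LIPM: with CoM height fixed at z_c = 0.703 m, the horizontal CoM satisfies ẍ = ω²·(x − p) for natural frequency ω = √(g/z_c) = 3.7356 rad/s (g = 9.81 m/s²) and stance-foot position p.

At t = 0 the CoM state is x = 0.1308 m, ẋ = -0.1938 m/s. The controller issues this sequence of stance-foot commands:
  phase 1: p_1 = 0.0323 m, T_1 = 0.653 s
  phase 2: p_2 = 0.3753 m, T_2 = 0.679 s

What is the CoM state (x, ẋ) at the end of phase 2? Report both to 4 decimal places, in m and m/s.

x = 1.5723, ẋ = 4.5689

phase 1: p=0.0323, T=0.653, ωT=2.439347, cosh=5.776383, sinh=5.689166; start (x,ẋ)=(0.130800, -0.193800) → end (x,ẋ)=(0.306124, 0.973903)
phase 2: p=0.3753, T=0.679, ωT=2.536472, cosh=6.357083, sinh=6.277938; start (x,ẋ)=(0.306124, 0.973903) → end (x,ẋ)=(1.572257, 4.568883)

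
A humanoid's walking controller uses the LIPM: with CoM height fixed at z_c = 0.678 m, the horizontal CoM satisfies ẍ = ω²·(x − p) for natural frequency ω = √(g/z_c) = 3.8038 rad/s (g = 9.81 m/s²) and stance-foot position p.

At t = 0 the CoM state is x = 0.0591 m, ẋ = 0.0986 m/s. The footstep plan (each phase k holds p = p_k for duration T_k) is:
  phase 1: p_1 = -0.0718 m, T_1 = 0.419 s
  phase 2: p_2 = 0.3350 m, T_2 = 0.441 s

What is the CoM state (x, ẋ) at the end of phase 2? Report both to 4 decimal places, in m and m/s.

x = 1.2761, ẋ = 3.8537

phase 1: p=-0.0718, T=0.419, ωT=1.593792, cosh=2.562767, sinh=2.359613; start (x,ẋ)=(0.059100, 0.098600) → end (x,ẋ)=(0.324831, 1.427581)
phase 2: p=0.3350, T=0.441, ωT=1.677476, cosh=2.769437, sinh=2.582592; start (x,ẋ)=(0.324831, 1.427581) → end (x,ẋ)=(1.276094, 3.853698)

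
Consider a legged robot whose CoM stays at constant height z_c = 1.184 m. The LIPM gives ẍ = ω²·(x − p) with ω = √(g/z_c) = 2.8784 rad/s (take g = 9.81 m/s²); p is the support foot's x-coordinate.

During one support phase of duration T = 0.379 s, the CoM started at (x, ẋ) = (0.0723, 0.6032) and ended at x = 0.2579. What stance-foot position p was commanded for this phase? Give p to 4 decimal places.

ωT = 2.8784·0.379 = 1.090914; cosh(ωT) = 1.656451, sinh(ωT) = 1.320542
x(T) = p + (x₀−p)·cosh(ωT) + (ẋ₀/ω)·sinh(ωT) ⇒ p·(1 − cosh) = x(T) − x₀·cosh − (ẋ₀/ω)·sinh
numerator   = 0.2579 − (0.0723)·1.656451 − (0.6032/2.8784)·1.320542 = -0.138595
denominator = 1 − 1.656451 = -0.656451
p = -0.138595 / -0.656451 = 0.2111

p = 0.2111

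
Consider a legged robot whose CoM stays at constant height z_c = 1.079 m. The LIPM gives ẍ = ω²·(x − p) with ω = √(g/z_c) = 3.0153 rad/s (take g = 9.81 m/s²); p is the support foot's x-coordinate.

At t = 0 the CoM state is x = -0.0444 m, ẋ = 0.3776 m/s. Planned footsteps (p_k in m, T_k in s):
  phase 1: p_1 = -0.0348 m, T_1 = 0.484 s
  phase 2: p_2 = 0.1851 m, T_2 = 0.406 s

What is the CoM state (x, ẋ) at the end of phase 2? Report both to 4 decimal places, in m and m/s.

x = 0.6205, ẋ = 1.5354

phase 1: p=-0.0348, T=0.484, ωT=1.459405, cosh=2.267887, sinh=2.035512; start (x,ẋ)=(-0.044400, 0.377600) → end (x,ẋ)=(0.198331, 0.797432)
phase 2: p=0.1851, T=0.406, ωT=1.224212, cosh=1.847737, sinh=1.553747; start (x,ẋ)=(0.198331, 0.797432) → end (x,ẋ)=(0.620455, 1.535434)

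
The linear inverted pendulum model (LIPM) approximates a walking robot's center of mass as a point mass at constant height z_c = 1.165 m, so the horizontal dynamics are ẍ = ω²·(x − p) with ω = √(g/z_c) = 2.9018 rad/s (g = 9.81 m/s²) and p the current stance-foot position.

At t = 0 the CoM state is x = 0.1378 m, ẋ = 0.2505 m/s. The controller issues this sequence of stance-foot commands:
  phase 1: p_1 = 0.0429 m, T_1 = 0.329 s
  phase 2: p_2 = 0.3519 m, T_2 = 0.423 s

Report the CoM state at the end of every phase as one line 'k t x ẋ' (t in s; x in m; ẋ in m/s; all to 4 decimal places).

1 0.3290 0.2800 0.6783
2 0.7520 0.5832 0.9311

phase 1: p=0.0429, T=0.329, ωT=0.954692, cosh=1.491401, sinh=1.106470; start (x,ẋ)=(0.137800, 0.250500) → end (x,ẋ)=(0.279951, 0.678297)
phase 2: p=0.3519, T=0.423, ωT=1.227461, cosh=1.852795, sinh=1.559760; start (x,ẋ)=(0.279951, 0.678297) → end (x,ẋ)=(0.583187, 0.931094)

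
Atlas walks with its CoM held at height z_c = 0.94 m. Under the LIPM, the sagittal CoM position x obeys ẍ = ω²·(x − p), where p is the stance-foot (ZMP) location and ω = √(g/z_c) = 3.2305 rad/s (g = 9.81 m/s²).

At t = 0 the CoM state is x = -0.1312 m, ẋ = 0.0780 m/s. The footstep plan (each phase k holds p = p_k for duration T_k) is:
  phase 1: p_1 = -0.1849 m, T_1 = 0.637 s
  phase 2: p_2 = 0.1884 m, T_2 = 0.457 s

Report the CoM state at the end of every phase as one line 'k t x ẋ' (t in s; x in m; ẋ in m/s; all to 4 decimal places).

1 0.6370 0.1217 0.9783
2 1.0940 0.6630 1.8059

phase 1: p=-0.1849, T=0.637, ωT=2.057829, cosh=3.978341, sinh=3.850610; start (x,ẋ)=(-0.131200, 0.078000) → end (x,ẋ)=(0.121709, 0.978306)
phase 2: p=0.1884, T=0.457, ωT=1.476339, cosh=2.302682, sinh=2.074209; start (x,ẋ)=(0.121709, 0.978306) → end (x,ẋ)=(0.662974, 1.805851)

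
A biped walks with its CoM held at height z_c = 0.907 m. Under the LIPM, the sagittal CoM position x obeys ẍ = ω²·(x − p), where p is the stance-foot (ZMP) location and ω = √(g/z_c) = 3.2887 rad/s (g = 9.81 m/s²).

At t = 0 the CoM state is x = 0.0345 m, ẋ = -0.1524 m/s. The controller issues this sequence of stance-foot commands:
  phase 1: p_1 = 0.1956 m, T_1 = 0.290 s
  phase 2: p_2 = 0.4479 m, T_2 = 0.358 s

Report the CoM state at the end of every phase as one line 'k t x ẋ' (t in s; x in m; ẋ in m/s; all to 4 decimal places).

phase 1: p=0.1956, T=0.290, ωT=0.953723, cosh=1.490329, sinh=1.105025; start (x,ẋ)=(0.034500, -0.152400) → end (x,ẋ)=(-0.095699, -0.812579)
phase 2: p=0.4479, T=0.358, ωT=1.177355, cosh=1.776935, sinh=1.468842; start (x,ẋ)=(-0.095699, -0.812579) → end (x,ẋ)=(-0.880965, -4.069800)

1 0.2900 -0.0957 -0.8126
2 0.6480 -0.8810 -4.0698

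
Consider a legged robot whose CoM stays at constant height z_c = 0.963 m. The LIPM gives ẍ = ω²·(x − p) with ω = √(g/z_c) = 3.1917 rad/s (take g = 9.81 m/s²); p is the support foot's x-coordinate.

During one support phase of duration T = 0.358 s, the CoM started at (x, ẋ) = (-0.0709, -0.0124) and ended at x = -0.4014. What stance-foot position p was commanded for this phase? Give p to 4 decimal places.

p = 0.3762

ωT = 3.1917·0.358 = 1.142629; cosh(ωT) = 1.726989, sinh(ωT) = 1.408009
x(T) = p + (x₀−p)·cosh(ωT) + (ẋ₀/ω)·sinh(ωT) ⇒ p·(1 − cosh) = x(T) − x₀·cosh − (ẋ₀/ω)·sinh
numerator   = -0.4014 − (-0.0709)·1.726989 − (-0.0124/3.1917)·1.408009 = -0.273486
denominator = 1 − 1.726989 = -0.726989
p = -0.273486 / -0.726989 = 0.3762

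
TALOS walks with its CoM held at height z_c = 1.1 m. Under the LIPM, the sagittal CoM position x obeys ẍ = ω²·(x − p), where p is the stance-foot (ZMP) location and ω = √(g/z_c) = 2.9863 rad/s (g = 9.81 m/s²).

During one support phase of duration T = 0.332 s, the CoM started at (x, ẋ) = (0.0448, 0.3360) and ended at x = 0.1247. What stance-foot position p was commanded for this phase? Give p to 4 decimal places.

ωT = 2.9863·0.332 = 0.991452; cosh(ωT) = 1.533091, sinh(ωT) = 1.162053
x(T) = p + (x₀−p)·cosh(ωT) + (ẋ₀/ω)·sinh(ωT) ⇒ p·(1 − cosh) = x(T) − x₀·cosh − (ẋ₀/ω)·sinh
numerator   = 0.1247 − (0.0448)·1.533091 − (0.3360/2.9863)·1.162053 = -0.074729
denominator = 1 − 1.533091 = -0.533091
p = -0.074729 / -0.533091 = 0.1402

p = 0.1402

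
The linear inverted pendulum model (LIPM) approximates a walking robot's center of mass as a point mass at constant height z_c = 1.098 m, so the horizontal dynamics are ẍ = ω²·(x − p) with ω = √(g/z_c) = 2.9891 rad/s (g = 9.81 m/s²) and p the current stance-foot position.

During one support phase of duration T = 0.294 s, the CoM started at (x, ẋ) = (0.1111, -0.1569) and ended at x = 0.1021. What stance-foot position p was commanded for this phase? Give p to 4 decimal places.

p = 0.0059

ωT = 2.9891·0.294 = 0.878795; cosh(ωT) = 1.411640, sinh(ωT) = 0.996357
x(T) = p + (x₀−p)·cosh(ωT) + (ẋ₀/ω)·sinh(ωT) ⇒ p·(1 − cosh) = x(T) − x₀·cosh − (ẋ₀/ω)·sinh
numerator   = 0.1021 − (0.1111)·1.411640 − (-0.1569/2.9891)·0.996357 = -0.002434
denominator = 1 − 1.411640 = -0.411640
p = -0.002434 / -0.411640 = 0.0059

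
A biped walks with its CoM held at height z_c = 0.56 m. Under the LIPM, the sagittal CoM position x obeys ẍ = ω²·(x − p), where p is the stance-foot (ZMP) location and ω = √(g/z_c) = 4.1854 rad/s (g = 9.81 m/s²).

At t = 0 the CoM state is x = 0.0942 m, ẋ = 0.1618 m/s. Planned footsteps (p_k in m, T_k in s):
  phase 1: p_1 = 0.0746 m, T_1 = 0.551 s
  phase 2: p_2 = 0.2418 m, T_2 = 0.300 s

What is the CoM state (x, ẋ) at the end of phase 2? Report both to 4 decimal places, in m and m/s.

x = 0.9504, ẋ = 3.1673

phase 1: p=0.0746, T=0.551, ωT=2.306155, cosh=5.067705, sinh=4.968062; start (x,ẋ)=(0.094200, 0.161800) → end (x,ẋ)=(0.365983, 1.227504)
phase 2: p=0.2418, T=0.300, ωT=1.255620, cosh=1.897457, sinh=1.612557; start (x,ẋ)=(0.365983, 1.227504) → end (x,ẋ)=(0.950367, 3.167273)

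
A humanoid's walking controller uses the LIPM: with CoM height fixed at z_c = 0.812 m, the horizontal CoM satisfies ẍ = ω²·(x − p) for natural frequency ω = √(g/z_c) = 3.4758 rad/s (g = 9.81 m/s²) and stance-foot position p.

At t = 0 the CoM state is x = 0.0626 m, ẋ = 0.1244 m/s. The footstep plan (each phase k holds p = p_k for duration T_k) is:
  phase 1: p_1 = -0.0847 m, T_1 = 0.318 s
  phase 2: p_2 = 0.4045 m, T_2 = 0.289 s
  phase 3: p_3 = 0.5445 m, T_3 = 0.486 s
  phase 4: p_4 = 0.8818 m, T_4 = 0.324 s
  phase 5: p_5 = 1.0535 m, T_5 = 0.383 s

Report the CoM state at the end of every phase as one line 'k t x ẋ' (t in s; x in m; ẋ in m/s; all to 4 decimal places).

phase 1: p=-0.0847, T=0.318, ωT=1.105304, cosh=1.675627, sinh=1.344517; start (x,ẋ)=(0.062600, 0.124400) → end (x,ẋ)=(0.210241, 0.896821)
phase 2: p=0.4045, T=0.289, ωT=1.004506, cosh=1.548392, sinh=1.182167; start (x,ẋ)=(0.210241, 0.896821) → end (x,ẋ)=(0.408731, 0.590423)
phase 3: p=0.5445, T=0.486, ωT=1.689239, cosh=2.800008, sinh=2.615348; start (x,ẋ)=(0.408731, 0.590423) → end (x,ẋ)=(0.608607, 0.418992)
phase 4: p=0.8818, T=0.324, ωT=1.126159, cosh=1.704033, sinh=1.379757; start (x,ẋ)=(0.608607, 0.418992) → end (x,ẋ)=(0.582593, -0.596193)
phase 5: p=1.0535, T=0.383, ωT=1.331231, cosh=2.024927, sinh=1.760775; start (x,ẋ)=(0.582593, -0.596193) → end (x,ẋ)=(-0.202072, -4.089245)

1 0.3180 0.2102 0.8968
2 0.6070 0.4087 0.5904
3 1.0930 0.6086 0.4190
4 1.4170 0.5826 -0.5962
5 1.8000 -0.2021 -4.0892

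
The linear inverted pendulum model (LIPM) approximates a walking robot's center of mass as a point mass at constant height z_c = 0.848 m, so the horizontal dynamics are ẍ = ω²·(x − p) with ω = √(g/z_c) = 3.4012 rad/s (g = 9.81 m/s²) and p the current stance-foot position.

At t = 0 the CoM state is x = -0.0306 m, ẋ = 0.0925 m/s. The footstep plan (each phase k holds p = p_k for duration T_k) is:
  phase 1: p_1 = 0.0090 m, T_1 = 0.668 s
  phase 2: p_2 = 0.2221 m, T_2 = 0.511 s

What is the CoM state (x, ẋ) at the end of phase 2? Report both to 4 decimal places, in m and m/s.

x = -0.7451, ẋ = -3.1581

phase 1: p=0.0090, T=0.668, ωT=2.272002, cosh=4.900950, sinh=4.797844; start (x,ẋ)=(-0.030600, 0.092500) → end (x,ẋ)=(-0.054594, -0.192872)
phase 2: p=0.2221, T=0.511, ωT=1.738013, cosh=2.930952, sinh=2.755083; start (x,ẋ)=(-0.054594, -0.192872) → end (x,ẋ)=(-0.745110, -3.158085)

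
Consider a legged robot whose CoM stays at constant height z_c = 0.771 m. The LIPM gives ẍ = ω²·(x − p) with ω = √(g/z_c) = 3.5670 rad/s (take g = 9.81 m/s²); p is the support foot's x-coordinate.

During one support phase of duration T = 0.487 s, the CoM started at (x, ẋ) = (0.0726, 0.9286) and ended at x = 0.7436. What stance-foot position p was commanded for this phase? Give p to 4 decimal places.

p = 0.0962

ωT = 3.5670·0.487 = 1.737129; cosh(ωT) = 2.928517, sinh(ωT) = 2.752492
x(T) = p + (x₀−p)·cosh(ωT) + (ẋ₀/ω)·sinh(ωT) ⇒ p·(1 − cosh) = x(T) − x₀·cosh − (ẋ₀/ω)·sinh
numerator   = 0.7436 − (0.0726)·2.928517 − (0.9286/3.5670)·2.752492 = -0.185569
denominator = 1 − 2.928517 = -1.928517
p = -0.185569 / -1.928517 = 0.0962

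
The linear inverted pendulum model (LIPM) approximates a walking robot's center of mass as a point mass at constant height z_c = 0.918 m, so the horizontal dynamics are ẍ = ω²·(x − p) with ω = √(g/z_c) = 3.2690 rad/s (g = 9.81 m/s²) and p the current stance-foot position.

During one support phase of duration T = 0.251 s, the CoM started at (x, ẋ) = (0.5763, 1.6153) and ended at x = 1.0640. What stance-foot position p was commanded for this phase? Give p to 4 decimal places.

ωT = 3.2690·0.251 = 0.820519; cosh(ωT) = 1.355941, sinh(ωT) = 0.915738
x(T) = p + (x₀−p)·cosh(ωT) + (ẋ₀/ω)·sinh(ωT) ⇒ p·(1 − cosh) = x(T) − x₀·cosh − (ẋ₀/ω)·sinh
numerator   = 1.0640 − (0.5763)·1.355941 − (1.6153/3.2690)·0.915738 = -0.169919
denominator = 1 − 1.355941 = -0.355941
p = -0.169919 / -0.355941 = 0.4774

p = 0.4774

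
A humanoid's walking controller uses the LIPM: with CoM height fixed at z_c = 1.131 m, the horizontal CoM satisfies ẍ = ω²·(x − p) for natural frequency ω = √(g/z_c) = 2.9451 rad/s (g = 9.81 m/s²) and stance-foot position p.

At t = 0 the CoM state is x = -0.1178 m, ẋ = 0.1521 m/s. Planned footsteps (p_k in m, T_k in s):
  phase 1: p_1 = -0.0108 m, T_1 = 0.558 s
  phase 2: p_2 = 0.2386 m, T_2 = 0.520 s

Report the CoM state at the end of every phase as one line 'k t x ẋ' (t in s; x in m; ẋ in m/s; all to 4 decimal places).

1 0.5580 -0.1693 -0.3765
2 1.0780 -1.0305 -3.5593

phase 1: p=-0.0108, T=0.558, ωT=1.643366, cosh=2.682939, sinh=2.489611; start (x,ẋ)=(-0.117800, 0.152100) → end (x,ẋ)=(-0.169298, -0.376465)
phase 2: p=0.2386, T=0.520, ωT=1.531452, cosh=2.420554, sinh=2.204333; start (x,ẋ)=(-0.169298, -0.376465) → end (x,ẋ)=(-1.030515, -3.559323)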